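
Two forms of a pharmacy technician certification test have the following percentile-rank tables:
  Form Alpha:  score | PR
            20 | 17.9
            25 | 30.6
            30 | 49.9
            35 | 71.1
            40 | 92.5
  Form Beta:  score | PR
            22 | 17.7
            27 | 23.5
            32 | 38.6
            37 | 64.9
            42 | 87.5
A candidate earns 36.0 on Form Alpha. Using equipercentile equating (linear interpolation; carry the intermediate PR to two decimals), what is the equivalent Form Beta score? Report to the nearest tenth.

39.3

PR of 36.0 on Form Alpha: 71.1 + (36.0 − 35)/(40 − 35) × (92.5 − 71.1) = 75.38
On Form Beta, PR 75.38 falls between score 37 (PR 64.9) and 42 (PR 87.5).
Interpolate: 37 + (75.38 − 64.9)/(87.5 − 64.9) × (42 − 37) = 39.3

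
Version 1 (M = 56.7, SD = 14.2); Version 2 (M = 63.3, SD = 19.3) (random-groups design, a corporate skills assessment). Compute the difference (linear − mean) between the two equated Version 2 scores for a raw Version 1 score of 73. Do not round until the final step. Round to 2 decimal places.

Mean-equated: 73 + (63.3 − 56.7) = 79.60
Linear-equated: (19.3/14.2)(73 − 56.7) + 63.3 = 85.454
Difference = 85.454 − 79.60 = 5.85

5.85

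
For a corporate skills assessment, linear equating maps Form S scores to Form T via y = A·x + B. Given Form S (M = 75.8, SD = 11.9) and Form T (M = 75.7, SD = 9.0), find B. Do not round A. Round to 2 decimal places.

A = SD_Y / SD_X = 9.0 / 11.9 = 0.756303
B = M_Y − A·M_X = 75.7 − 0.756303 × 75.8 = 18.37

18.37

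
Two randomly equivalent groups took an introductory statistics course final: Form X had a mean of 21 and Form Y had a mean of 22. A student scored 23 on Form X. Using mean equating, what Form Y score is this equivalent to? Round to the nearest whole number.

Mean equating: y = x + (M_Y − M_X) = 23 + (22 − 21) = 24

24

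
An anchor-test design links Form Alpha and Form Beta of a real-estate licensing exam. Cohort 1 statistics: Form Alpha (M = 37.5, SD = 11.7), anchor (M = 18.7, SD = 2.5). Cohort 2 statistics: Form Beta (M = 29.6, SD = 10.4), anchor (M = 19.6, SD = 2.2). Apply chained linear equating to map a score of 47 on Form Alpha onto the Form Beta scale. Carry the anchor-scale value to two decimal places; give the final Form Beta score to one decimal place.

34.9

Form Alpha → anchor (Cohort 1): v = (2.5/11.7)(47 − 37.5) + 18.7 = 20.73
anchor → Form Beta (Cohort 2): y = (10.4/2.2)(20.73 − 19.6) + 29.6 = 34.9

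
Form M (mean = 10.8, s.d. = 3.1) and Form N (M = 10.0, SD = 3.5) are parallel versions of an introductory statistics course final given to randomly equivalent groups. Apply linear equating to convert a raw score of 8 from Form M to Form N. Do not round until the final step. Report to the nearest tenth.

6.8

Linear equating: y = (SD_Y/SD_X)(x − M_X) + M_Y
y = (3.5/3.1)(8 − 10.8) + 10.0
y = 1.129032 × -2.8 + 10.0 = -3.1613 + 10.0 = 6.8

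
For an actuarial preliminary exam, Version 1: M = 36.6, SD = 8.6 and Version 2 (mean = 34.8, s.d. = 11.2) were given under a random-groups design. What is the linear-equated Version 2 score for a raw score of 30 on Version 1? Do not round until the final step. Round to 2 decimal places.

26.20

Linear equating: y = (SD_Y/SD_X)(x − M_X) + M_Y
y = (11.2/8.6)(30 − 36.6) + 34.8
y = 1.302326 × -6.6 + 34.8 = -8.5953 + 34.8 = 26.20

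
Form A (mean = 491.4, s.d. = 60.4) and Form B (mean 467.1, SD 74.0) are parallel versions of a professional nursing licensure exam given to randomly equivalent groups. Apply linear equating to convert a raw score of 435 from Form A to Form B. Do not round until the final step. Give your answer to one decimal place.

398.0

Linear equating: y = (SD_Y/SD_X)(x − M_X) + M_Y
y = (74.0/60.4)(435 − 491.4) + 467.1
y = 1.225166 × -56.4 + 467.1 = -69.0993 + 467.1 = 398.0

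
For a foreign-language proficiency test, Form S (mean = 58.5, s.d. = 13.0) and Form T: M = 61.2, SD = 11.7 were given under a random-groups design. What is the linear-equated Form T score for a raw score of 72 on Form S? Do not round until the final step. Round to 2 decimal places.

Linear equating: y = (SD_Y/SD_X)(x − M_X) + M_Y
y = (11.7/13.0)(72 − 58.5) + 61.2
y = 0.900000 × 13.5 + 61.2 = 12.1500 + 61.2 = 73.35

73.35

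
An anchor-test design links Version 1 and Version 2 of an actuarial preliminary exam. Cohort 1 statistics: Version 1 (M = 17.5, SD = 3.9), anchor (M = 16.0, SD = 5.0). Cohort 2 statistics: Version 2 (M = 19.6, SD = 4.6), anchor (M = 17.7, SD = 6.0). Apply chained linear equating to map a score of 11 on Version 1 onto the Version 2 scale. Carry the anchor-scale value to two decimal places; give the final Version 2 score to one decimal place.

11.9

Version 1 → anchor (Cohort 1): v = (5.0/3.9)(11 − 17.5) + 16.0 = 7.67
anchor → Version 2 (Cohort 2): y = (4.6/6.0)(7.67 − 17.7) + 19.6 = 11.9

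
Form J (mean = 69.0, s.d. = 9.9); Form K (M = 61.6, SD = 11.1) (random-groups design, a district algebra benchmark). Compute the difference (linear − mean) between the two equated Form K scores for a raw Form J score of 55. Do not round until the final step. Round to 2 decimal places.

-1.70

Mean-equated: 55 + (61.6 − 69.0) = 47.60
Linear-equated: (11.1/9.9)(55 − 69.0) + 61.6 = 45.903
Difference = 45.903 − 47.60 = -1.70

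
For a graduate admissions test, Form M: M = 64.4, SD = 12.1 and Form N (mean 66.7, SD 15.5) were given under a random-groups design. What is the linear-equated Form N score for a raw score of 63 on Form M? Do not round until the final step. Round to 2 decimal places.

64.91

Linear equating: y = (SD_Y/SD_X)(x − M_X) + M_Y
y = (15.5/12.1)(63 − 64.4) + 66.7
y = 1.280992 × -1.4 + 66.7 = -1.7934 + 66.7 = 64.91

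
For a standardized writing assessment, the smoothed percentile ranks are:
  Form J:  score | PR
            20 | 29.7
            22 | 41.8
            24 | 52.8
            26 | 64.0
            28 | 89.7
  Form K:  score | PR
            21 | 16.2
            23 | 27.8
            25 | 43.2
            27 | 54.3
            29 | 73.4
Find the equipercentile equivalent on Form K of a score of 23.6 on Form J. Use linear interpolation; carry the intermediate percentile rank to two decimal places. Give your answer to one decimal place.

PR of 23.6 on Form J: 41.8 + (23.6 − 22)/(24 − 22) × (52.8 − 41.8) = 50.60
On Form K, PR 50.60 falls between score 25 (PR 43.2) and 27 (PR 54.3).
Interpolate: 25 + (50.60 − 43.2)/(54.3 − 43.2) × (27 − 25) = 26.3

26.3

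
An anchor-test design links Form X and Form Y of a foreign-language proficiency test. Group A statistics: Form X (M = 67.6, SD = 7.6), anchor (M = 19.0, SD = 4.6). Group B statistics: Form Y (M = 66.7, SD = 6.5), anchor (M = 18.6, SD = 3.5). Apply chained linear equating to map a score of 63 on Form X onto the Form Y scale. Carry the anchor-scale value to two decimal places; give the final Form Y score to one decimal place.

62.3

Form X → anchor (Group A): v = (4.6/7.6)(63 − 67.6) + 19.0 = 16.22
anchor → Form Y (Group B): y = (6.5/3.5)(16.22 − 18.6) + 66.7 = 62.3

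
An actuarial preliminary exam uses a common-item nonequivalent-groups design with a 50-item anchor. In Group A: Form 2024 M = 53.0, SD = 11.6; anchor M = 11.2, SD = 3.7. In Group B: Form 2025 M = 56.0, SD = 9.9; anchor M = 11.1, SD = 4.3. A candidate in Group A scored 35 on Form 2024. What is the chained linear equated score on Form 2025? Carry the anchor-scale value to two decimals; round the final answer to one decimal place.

43.0

Form 2024 → anchor (Group A): v = (3.7/11.6)(35 − 53.0) + 11.2 = 5.46
anchor → Form 2025 (Group B): y = (9.9/4.3)(5.46 − 11.1) + 56.0 = 43.0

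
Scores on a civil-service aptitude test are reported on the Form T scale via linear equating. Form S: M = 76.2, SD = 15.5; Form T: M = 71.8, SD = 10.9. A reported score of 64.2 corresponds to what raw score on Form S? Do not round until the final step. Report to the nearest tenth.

65.4

Invert y = (SD_Y/SD_X)(x − M_X) + M_Y:
x = (SD_X/SD_Y)(y − M_Y) + M_X = (15.5/10.9)(64.2 − 71.8) + 76.2
x = 1.422018 × -7.600 + 76.2 = 65.4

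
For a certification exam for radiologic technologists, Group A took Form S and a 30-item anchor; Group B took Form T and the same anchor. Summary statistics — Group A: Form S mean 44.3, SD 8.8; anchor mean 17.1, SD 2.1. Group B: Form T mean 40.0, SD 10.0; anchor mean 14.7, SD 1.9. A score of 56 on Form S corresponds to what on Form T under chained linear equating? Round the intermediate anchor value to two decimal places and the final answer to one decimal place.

67.3

Form S → anchor (Group A): v = (2.1/8.8)(56 − 44.3) + 17.1 = 19.89
anchor → Form T (Group B): y = (10.0/1.9)(19.89 − 14.7) + 40.0 = 67.3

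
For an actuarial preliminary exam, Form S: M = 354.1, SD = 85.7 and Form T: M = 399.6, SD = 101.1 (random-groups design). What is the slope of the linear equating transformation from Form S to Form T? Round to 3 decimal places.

A = SD_Y / SD_X = 101.1 / 85.7 = 1.180

1.180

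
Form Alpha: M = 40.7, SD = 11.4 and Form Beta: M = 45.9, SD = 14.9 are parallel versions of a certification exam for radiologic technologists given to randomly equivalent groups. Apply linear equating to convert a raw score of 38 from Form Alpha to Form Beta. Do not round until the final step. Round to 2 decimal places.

Linear equating: y = (SD_Y/SD_X)(x − M_X) + M_Y
y = (14.9/11.4)(38 − 40.7) + 45.9
y = 1.307018 × -2.7 + 45.9 = -3.5289 + 45.9 = 42.37

42.37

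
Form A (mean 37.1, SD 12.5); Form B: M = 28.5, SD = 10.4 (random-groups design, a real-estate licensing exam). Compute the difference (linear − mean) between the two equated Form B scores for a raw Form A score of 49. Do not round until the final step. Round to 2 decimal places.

Mean-equated: 49 + (28.5 − 37.1) = 40.40
Linear-equated: (10.4/12.5)(49 − 37.1) + 28.5 = 38.401
Difference = 38.401 − 40.40 = -2.00

-2.00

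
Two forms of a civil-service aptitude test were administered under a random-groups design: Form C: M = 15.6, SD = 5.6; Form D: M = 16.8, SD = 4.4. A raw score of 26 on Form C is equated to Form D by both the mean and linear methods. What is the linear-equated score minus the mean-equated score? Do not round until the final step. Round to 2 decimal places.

-2.23

Mean-equated: 26 + (16.8 − 15.6) = 27.20
Linear-equated: (4.4/5.6)(26 − 15.6) + 16.8 = 24.971
Difference = 24.971 − 27.20 = -2.23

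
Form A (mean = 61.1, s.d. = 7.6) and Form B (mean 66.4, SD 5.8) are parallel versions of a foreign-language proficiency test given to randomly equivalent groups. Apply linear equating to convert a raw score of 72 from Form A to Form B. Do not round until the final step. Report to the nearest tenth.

74.7

Linear equating: y = (SD_Y/SD_X)(x − M_X) + M_Y
y = (5.8/7.6)(72 − 61.1) + 66.4
y = 0.763158 × 10.9 + 66.4 = 8.3184 + 66.4 = 74.7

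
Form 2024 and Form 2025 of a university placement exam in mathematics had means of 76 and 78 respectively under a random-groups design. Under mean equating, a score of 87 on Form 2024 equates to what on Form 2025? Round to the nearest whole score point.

Mean equating: y = x + (M_Y − M_X) = 87 + (78 − 76) = 89

89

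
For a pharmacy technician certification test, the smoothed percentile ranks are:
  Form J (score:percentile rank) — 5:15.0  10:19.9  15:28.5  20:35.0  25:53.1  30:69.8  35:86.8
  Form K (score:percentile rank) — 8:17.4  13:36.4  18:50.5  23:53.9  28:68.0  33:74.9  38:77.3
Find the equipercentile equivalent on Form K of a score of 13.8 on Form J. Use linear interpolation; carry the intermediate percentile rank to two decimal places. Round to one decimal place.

10.4

PR of 13.8 on Form J: 19.9 + (13.8 − 10)/(15 − 10) × (28.5 − 19.9) = 26.44
On Form K, PR 26.44 falls between score 8 (PR 17.4) and 13 (PR 36.4).
Interpolate: 8 + (26.44 − 17.4)/(36.4 − 17.4) × (13 − 8) = 10.4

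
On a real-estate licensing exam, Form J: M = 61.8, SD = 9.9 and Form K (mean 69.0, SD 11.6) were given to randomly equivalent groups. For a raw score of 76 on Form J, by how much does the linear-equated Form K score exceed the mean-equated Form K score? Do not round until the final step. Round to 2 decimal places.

Mean-equated: 76 + (69.0 − 61.8) = 83.20
Linear-equated: (11.6/9.9)(76 − 61.8) + 69.0 = 85.638
Difference = 85.638 − 83.20 = 2.44

2.44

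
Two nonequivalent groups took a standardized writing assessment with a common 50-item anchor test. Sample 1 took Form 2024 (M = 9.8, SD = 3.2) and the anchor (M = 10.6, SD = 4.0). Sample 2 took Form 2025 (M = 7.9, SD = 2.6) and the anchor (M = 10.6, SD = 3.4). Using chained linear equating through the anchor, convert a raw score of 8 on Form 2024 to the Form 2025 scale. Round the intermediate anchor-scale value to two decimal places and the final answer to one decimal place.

Form 2024 → anchor (Sample 1): v = (4.0/3.2)(8 − 9.8) + 10.6 = 8.35
anchor → Form 2025 (Sample 2): y = (2.6/3.4)(8.35 − 10.6) + 7.9 = 6.2

6.2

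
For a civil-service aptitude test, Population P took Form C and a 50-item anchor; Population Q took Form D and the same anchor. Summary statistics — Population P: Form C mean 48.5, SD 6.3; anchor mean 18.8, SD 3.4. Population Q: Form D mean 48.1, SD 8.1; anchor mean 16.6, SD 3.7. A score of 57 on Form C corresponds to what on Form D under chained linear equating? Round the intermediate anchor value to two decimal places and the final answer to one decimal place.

Form C → anchor (Population P): v = (3.4/6.3)(57 − 48.5) + 18.8 = 23.39
anchor → Form D (Population Q): y = (8.1/3.7)(23.39 − 16.6) + 48.1 = 63.0

63.0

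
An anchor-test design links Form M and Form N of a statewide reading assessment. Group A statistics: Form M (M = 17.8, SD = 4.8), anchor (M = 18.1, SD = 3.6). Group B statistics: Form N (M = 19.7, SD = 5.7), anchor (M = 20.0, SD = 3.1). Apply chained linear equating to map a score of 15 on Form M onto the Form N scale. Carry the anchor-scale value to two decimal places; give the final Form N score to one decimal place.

Form M → anchor (Group A): v = (3.6/4.8)(15 − 17.8) + 18.1 = 16.00
anchor → Form N (Group B): y = (5.7/3.1)(16.00 − 20.0) + 19.7 = 12.3

12.3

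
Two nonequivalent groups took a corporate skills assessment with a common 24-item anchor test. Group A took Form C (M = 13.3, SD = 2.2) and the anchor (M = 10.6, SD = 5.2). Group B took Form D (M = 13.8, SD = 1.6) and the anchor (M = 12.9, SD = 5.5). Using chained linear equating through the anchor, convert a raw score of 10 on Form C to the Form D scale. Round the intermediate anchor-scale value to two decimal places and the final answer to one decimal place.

Form C → anchor (Group A): v = (5.2/2.2)(10 − 13.3) + 10.6 = 2.80
anchor → Form D (Group B): y = (1.6/5.5)(2.80 − 12.9) + 13.8 = 10.9

10.9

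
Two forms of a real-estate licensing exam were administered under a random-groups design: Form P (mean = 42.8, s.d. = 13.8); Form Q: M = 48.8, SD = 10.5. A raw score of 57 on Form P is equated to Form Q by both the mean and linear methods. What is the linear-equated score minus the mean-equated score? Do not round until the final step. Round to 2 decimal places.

Mean-equated: 57 + (48.8 − 42.8) = 63.00
Linear-equated: (10.5/13.8)(57 − 42.8) + 48.8 = 59.604
Difference = 59.604 − 63.00 = -3.40

-3.40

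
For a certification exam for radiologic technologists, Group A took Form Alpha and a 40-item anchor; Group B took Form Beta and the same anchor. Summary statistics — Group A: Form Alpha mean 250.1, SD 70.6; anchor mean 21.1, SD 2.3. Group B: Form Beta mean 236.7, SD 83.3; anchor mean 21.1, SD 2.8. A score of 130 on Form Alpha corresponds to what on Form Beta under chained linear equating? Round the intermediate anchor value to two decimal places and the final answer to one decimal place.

Form Alpha → anchor (Group A): v = (2.3/70.6)(130 − 250.1) + 21.1 = 17.19
anchor → Form Beta (Group B): y = (83.3/2.8)(17.19 − 21.1) + 236.7 = 120.4

120.4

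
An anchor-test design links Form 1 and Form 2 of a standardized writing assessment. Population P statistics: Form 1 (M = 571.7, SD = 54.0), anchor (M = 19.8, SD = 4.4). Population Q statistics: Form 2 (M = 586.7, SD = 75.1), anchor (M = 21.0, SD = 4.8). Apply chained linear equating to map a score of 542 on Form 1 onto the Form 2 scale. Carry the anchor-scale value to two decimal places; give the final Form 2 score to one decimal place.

530.1

Form 1 → anchor (Population P): v = (4.4/54.0)(542 − 571.7) + 19.8 = 17.38
anchor → Form 2 (Population Q): y = (75.1/4.8)(17.38 − 21.0) + 586.7 = 530.1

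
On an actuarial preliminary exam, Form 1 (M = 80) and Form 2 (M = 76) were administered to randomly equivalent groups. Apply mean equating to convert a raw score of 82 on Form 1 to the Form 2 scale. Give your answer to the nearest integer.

78

Mean equating: y = x + (M_Y − M_X) = 82 + (76 − 80) = 78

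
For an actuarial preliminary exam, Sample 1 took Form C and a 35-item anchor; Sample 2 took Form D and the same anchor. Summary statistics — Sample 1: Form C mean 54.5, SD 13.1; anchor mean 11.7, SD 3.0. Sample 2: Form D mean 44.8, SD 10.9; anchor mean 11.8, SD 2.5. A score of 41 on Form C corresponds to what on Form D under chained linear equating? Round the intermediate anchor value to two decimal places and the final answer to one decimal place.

Form C → anchor (Sample 1): v = (3.0/13.1)(41 − 54.5) + 11.7 = 8.61
anchor → Form D (Sample 2): y = (10.9/2.5)(8.61 − 11.8) + 44.8 = 30.9

30.9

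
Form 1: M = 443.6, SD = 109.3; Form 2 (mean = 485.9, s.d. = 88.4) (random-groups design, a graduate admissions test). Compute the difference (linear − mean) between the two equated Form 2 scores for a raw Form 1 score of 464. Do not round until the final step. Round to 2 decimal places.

-3.90

Mean-equated: 464 + (485.9 − 443.6) = 506.30
Linear-equated: (88.4/109.3)(464 − 443.6) + 485.9 = 502.399
Difference = 502.399 − 506.30 = -3.90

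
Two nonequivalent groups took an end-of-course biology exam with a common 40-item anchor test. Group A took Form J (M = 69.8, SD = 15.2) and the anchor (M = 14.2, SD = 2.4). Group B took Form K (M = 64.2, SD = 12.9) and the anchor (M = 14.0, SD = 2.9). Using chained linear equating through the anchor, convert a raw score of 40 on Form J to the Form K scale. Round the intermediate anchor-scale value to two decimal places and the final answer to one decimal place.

44.1

Form J → anchor (Group A): v = (2.4/15.2)(40 − 69.8) + 14.2 = 9.49
anchor → Form K (Group B): y = (12.9/2.9)(9.49 − 14.0) + 64.2 = 44.1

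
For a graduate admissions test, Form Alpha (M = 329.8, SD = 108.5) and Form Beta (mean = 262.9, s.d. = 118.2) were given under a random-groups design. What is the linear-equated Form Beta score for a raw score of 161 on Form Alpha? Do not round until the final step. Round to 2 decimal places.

Linear equating: y = (SD_Y/SD_X)(x − M_X) + M_Y
y = (118.2/108.5)(161 − 329.8) + 262.9
y = 1.089401 × -168.8 + 262.9 = -183.8909 + 262.9 = 79.01

79.01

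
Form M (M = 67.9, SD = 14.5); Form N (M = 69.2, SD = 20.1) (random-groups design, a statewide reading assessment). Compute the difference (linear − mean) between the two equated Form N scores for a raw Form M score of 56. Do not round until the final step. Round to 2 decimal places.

Mean-equated: 56 + (69.2 − 67.9) = 57.30
Linear-equated: (20.1/14.5)(56 − 67.9) + 69.2 = 52.704
Difference = 52.704 − 57.30 = -4.60

-4.60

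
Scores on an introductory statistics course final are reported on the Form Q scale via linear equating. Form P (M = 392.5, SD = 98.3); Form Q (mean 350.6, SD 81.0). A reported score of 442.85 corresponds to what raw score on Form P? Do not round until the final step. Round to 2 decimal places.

504.45

Invert y = (SD_Y/SD_X)(x − M_X) + M_Y:
x = (SD_X/SD_Y)(y − M_Y) + M_X = (98.3/81.0)(442.85 − 350.6) + 392.5
x = 1.213580 × 92.250 + 392.5 = 504.45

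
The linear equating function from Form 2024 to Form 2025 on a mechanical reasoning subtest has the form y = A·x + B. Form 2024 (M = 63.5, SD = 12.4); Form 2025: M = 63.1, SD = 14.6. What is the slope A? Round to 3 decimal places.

1.177

A = SD_Y / SD_X = 14.6 / 12.4 = 1.177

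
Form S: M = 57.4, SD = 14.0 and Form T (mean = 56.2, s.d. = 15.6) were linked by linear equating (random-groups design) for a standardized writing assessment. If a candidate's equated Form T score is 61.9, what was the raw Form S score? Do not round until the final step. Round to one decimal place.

62.5

Invert y = (SD_Y/SD_X)(x − M_X) + M_Y:
x = (SD_X/SD_Y)(y − M_Y) + M_X = (14.0/15.6)(61.9 − 56.2) + 57.4
x = 0.897436 × 5.700 + 57.4 = 62.5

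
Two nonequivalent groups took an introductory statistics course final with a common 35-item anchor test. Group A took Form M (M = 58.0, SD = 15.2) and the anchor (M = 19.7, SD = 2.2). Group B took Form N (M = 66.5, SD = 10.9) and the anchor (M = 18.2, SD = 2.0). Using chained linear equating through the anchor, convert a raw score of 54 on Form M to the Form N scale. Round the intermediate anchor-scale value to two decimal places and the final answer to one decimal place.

Form M → anchor (Group A): v = (2.2/15.2)(54 − 58.0) + 19.7 = 19.12
anchor → Form N (Group B): y = (10.9/2.0)(19.12 − 18.2) + 66.5 = 71.5

71.5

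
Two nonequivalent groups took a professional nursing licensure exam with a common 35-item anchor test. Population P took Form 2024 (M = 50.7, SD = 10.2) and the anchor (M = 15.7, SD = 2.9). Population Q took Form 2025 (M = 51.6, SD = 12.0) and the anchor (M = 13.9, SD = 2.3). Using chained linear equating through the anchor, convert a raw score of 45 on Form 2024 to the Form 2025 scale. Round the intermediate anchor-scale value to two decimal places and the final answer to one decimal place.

Form 2024 → anchor (Population P): v = (2.9/10.2)(45 − 50.7) + 15.7 = 14.08
anchor → Form 2025 (Population Q): y = (12.0/2.3)(14.08 − 13.9) + 51.6 = 52.5

52.5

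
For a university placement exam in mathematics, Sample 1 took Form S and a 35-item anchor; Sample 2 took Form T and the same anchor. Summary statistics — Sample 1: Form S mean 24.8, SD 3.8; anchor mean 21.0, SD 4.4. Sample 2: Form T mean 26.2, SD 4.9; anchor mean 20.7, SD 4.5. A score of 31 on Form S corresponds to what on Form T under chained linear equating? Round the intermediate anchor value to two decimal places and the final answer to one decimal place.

34.3

Form S → anchor (Sample 1): v = (4.4/3.8)(31 − 24.8) + 21.0 = 28.18
anchor → Form T (Sample 2): y = (4.9/4.5)(28.18 − 20.7) + 26.2 = 34.3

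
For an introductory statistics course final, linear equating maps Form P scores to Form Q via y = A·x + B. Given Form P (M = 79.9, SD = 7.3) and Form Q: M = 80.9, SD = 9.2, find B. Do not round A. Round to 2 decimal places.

A = SD_Y / SD_X = 9.2 / 7.3 = 1.260274
B = M_Y − A·M_X = 80.9 − 1.260274 × 79.9 = -19.80

-19.80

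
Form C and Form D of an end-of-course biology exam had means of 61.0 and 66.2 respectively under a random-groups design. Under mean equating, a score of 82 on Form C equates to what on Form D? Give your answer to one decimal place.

87.2

Mean equating: y = x + (M_Y − M_X) = 82 + (66.2 − 61.0) = 87.2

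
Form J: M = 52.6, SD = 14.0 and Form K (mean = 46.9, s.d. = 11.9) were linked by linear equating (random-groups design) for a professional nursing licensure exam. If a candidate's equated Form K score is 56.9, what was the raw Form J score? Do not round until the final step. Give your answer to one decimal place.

Invert y = (SD_Y/SD_X)(x − M_X) + M_Y:
x = (SD_X/SD_Y)(y − M_Y) + M_X = (14.0/11.9)(56.9 − 46.9) + 52.6
x = 1.176471 × 10.000 + 52.6 = 64.4

64.4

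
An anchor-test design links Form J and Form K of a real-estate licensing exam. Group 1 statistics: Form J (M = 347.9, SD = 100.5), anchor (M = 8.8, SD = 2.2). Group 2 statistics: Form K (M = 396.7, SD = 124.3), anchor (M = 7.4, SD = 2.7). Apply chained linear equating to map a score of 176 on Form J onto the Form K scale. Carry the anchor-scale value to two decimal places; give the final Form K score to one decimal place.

Form J → anchor (Group 1): v = (2.2/100.5)(176 − 347.9) + 8.8 = 5.04
anchor → Form K (Group 2): y = (124.3/2.7)(5.04 − 7.4) + 396.7 = 288.1

288.1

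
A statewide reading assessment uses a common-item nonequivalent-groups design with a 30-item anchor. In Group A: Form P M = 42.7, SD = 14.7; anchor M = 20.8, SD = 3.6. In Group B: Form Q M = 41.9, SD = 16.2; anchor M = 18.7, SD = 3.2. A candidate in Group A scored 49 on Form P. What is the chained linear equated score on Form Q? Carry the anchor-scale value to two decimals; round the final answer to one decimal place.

Form P → anchor (Group A): v = (3.6/14.7)(49 − 42.7) + 20.8 = 22.34
anchor → Form Q (Group B): y = (16.2/3.2)(22.34 − 18.7) + 41.9 = 60.3

60.3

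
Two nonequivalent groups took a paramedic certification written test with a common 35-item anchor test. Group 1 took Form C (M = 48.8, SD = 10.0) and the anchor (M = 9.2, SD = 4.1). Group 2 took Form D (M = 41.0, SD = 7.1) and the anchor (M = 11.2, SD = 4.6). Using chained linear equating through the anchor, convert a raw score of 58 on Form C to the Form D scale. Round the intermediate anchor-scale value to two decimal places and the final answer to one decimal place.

Form C → anchor (Group 1): v = (4.1/10.0)(58 − 48.8) + 9.2 = 12.97
anchor → Form D (Group 2): y = (7.1/4.6)(12.97 − 11.2) + 41.0 = 43.7

43.7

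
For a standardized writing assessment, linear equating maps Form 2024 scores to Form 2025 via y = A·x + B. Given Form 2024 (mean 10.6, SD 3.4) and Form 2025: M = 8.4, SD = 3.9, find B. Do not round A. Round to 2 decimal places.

A = SD_Y / SD_X = 3.9 / 3.4 = 1.147059
B = M_Y − A·M_X = 8.4 − 1.147059 × 10.6 = -3.76

-3.76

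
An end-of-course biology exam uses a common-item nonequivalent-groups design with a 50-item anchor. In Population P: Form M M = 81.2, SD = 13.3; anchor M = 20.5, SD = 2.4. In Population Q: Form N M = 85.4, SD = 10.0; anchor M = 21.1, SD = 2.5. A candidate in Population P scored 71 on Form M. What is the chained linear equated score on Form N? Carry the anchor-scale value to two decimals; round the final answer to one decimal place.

75.6

Form M → anchor (Population P): v = (2.4/13.3)(71 − 81.2) + 20.5 = 18.66
anchor → Form N (Population Q): y = (10.0/2.5)(18.66 − 21.1) + 85.4 = 75.6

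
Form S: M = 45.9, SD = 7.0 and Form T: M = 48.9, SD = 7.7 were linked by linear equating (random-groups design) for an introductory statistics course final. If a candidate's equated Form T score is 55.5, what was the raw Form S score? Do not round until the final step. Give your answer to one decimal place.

Invert y = (SD_Y/SD_X)(x − M_X) + M_Y:
x = (SD_X/SD_Y)(y − M_Y) + M_X = (7.0/7.7)(55.5 − 48.9) + 45.9
x = 0.909091 × 6.600 + 45.9 = 51.9

51.9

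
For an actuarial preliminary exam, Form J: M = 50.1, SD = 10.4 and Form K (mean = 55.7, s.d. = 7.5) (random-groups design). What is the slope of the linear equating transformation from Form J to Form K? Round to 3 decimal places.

A = SD_Y / SD_X = 7.5 / 10.4 = 0.721

0.721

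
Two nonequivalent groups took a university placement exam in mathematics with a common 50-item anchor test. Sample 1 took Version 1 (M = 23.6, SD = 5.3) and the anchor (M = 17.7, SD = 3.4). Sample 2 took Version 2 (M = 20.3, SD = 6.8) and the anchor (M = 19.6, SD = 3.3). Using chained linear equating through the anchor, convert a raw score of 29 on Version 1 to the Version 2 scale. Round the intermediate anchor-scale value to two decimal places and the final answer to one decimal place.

Version 1 → anchor (Sample 1): v = (3.4/5.3)(29 − 23.6) + 17.7 = 21.16
anchor → Version 2 (Sample 2): y = (6.8/3.3)(21.16 − 19.6) + 20.3 = 23.5

23.5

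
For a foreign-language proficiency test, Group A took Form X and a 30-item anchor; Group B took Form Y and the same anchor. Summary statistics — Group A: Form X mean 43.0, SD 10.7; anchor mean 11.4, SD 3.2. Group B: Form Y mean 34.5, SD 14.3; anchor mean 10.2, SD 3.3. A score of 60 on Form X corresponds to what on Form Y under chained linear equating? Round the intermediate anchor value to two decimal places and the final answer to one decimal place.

Form X → anchor (Group A): v = (3.2/10.7)(60 − 43.0) + 11.4 = 16.48
anchor → Form Y (Group B): y = (14.3/3.3)(16.48 − 10.2) + 34.5 = 61.7

61.7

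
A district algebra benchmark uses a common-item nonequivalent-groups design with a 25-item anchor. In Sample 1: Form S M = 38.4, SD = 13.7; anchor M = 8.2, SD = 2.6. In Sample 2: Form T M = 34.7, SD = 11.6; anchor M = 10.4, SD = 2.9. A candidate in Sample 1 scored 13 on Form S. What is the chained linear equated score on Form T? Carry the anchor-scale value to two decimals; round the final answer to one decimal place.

6.6

Form S → anchor (Sample 1): v = (2.6/13.7)(13 − 38.4) + 8.2 = 3.38
anchor → Form T (Sample 2): y = (11.6/2.9)(3.38 − 10.4) + 34.7 = 6.6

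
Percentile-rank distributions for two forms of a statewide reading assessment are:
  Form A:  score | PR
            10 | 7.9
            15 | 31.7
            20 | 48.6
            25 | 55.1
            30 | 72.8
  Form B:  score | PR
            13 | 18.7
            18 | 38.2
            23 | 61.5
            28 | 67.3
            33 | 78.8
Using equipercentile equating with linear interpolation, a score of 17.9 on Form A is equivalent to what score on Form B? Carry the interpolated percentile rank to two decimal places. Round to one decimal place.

PR of 17.9 on Form A: 31.7 + (17.9 − 15)/(20 − 15) × (48.6 − 31.7) = 41.50
On Form B, PR 41.50 falls between score 18 (PR 38.2) and 23 (PR 61.5).
Interpolate: 18 + (41.50 − 38.2)/(61.5 − 38.2) × (23 − 18) = 18.7

18.7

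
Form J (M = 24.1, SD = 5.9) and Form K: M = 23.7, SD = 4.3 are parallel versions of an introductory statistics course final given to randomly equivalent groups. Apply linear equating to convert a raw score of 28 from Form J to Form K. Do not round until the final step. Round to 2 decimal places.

Linear equating: y = (SD_Y/SD_X)(x − M_X) + M_Y
y = (4.3/5.9)(28 − 24.1) + 23.7
y = 0.728814 × 3.9 + 23.7 = 2.8424 + 23.7 = 26.54

26.54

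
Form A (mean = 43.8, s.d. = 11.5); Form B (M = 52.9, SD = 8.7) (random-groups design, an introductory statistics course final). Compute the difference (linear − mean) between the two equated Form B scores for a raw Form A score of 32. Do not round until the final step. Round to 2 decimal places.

Mean-equated: 32 + (52.9 − 43.8) = 41.10
Linear-equated: (8.7/11.5)(32 − 43.8) + 52.9 = 43.973
Difference = 43.973 − 41.10 = 2.87

2.87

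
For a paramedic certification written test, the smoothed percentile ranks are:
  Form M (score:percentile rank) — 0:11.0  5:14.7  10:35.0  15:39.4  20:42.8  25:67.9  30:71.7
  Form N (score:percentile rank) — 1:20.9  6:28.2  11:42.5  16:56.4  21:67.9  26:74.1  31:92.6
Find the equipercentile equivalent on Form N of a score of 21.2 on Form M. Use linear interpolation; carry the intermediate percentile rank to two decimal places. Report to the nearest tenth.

PR of 21.2 on Form M: 42.8 + (21.2 − 20)/(25 − 20) × (67.9 − 42.8) = 48.82
On Form N, PR 48.82 falls between score 11 (PR 42.5) and 16 (PR 56.4).
Interpolate: 11 + (48.82 − 42.5)/(56.4 − 42.5) × (16 − 11) = 13.3

13.3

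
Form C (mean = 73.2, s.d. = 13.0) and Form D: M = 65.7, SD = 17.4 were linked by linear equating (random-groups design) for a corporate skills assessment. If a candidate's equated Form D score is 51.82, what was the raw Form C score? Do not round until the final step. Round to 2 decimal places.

62.83

Invert y = (SD_Y/SD_X)(x − M_X) + M_Y:
x = (SD_X/SD_Y)(y − M_Y) + M_X = (13.0/17.4)(51.82 − 65.7) + 73.2
x = 0.747126 × -13.880 + 73.2 = 62.83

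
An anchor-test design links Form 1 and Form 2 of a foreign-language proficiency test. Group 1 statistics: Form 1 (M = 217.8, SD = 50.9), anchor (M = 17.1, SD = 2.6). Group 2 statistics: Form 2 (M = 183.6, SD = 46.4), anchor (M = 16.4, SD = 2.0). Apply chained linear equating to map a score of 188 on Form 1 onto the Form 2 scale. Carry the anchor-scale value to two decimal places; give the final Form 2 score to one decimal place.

Form 1 → anchor (Group 1): v = (2.6/50.9)(188 − 217.8) + 17.1 = 15.58
anchor → Form 2 (Group 2): y = (46.4/2.0)(15.58 − 16.4) + 183.6 = 164.6

164.6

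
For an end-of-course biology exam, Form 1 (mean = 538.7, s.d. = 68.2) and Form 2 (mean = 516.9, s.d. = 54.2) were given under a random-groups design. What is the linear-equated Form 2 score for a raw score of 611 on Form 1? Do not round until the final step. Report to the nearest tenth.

Linear equating: y = (SD_Y/SD_X)(x − M_X) + M_Y
y = (54.2/68.2)(611 − 538.7) + 516.9
y = 0.794721 × 72.3 + 516.9 = 57.4584 + 516.9 = 574.4

574.4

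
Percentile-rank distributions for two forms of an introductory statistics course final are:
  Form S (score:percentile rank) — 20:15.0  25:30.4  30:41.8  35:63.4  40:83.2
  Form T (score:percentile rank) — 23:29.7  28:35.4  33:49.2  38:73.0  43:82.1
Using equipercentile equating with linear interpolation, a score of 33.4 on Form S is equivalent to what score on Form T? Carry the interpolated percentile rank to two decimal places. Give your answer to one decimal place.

34.5

PR of 33.4 on Form S: 41.8 + (33.4 − 30)/(35 − 30) × (63.4 − 41.8) = 56.49
On Form T, PR 56.49 falls between score 33 (PR 49.2) and 38 (PR 73.0).
Interpolate: 33 + (56.49 − 49.2)/(73.0 − 49.2) × (38 − 33) = 34.5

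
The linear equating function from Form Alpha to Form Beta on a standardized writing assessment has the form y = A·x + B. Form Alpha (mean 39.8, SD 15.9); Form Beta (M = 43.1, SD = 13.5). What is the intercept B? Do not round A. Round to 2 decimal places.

9.31

A = SD_Y / SD_X = 13.5 / 15.9 = 0.849057
B = M_Y − A·M_X = 43.1 − 0.849057 × 39.8 = 9.31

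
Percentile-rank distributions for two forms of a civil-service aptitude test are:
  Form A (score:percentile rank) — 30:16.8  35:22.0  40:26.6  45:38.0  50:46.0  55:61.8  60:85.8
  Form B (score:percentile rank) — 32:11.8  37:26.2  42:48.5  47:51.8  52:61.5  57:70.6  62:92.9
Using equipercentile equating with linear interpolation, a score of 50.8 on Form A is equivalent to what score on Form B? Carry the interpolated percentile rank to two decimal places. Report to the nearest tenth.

42.0

PR of 50.8 on Form A: 46.0 + (50.8 − 50)/(55 − 50) × (61.8 − 46.0) = 48.53
On Form B, PR 48.53 falls between score 42 (PR 48.5) and 47 (PR 51.8).
Interpolate: 42 + (48.53 − 48.5)/(51.8 − 48.5) × (47 − 42) = 42.0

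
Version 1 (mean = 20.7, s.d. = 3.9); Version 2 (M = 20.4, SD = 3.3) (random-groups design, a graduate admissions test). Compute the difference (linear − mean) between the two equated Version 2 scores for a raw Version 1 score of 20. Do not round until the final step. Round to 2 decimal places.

0.11

Mean-equated: 20 + (20.4 − 20.7) = 19.70
Linear-equated: (3.3/3.9)(20 − 20.7) + 20.4 = 19.808
Difference = 19.808 − 19.70 = 0.11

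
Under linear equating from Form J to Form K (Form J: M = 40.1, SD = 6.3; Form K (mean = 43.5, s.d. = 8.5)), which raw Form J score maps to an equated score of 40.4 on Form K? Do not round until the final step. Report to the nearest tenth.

Invert y = (SD_Y/SD_X)(x − M_X) + M_Y:
x = (SD_X/SD_Y)(y − M_Y) + M_X = (6.3/8.5)(40.4 − 43.5) + 40.1
x = 0.741176 × -3.100 + 40.1 = 37.8

37.8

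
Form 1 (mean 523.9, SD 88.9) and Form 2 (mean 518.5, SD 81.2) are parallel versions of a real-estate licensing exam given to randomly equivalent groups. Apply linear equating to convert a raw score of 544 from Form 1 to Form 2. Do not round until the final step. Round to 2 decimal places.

Linear equating: y = (SD_Y/SD_X)(x − M_X) + M_Y
y = (81.2/88.9)(544 − 523.9) + 518.5
y = 0.913386 × 20.1 + 518.5 = 18.3591 + 518.5 = 536.86

536.86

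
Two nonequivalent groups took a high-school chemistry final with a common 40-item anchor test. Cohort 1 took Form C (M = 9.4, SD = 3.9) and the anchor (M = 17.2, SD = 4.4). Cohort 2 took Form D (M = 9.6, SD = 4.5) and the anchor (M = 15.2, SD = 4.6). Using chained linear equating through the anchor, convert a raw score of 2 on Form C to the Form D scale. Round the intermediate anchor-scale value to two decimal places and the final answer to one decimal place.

Form C → anchor (Cohort 1): v = (4.4/3.9)(2 − 9.4) + 17.2 = 8.85
anchor → Form D (Cohort 2): y = (4.5/4.6)(8.85 − 15.2) + 9.6 = 3.4

3.4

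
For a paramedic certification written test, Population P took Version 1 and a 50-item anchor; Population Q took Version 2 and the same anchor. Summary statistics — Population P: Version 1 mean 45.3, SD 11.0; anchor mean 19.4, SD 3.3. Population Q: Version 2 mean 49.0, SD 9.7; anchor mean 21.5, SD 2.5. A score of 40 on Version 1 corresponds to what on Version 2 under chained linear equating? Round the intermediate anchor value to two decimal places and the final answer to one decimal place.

Version 1 → anchor (Population P): v = (3.3/11.0)(40 − 45.3) + 19.4 = 17.81
anchor → Version 2 (Population Q): y = (9.7/2.5)(17.81 − 21.5) + 49.0 = 34.7

34.7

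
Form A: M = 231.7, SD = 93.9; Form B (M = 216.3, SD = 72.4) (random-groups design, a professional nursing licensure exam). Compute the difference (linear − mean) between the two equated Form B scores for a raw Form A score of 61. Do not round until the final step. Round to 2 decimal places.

Mean-equated: 61 + (216.3 − 231.7) = 45.60
Linear-equated: (72.4/93.9)(61 − 231.7) + 216.3 = 84.685
Difference = 84.685 − 45.60 = 39.08

39.08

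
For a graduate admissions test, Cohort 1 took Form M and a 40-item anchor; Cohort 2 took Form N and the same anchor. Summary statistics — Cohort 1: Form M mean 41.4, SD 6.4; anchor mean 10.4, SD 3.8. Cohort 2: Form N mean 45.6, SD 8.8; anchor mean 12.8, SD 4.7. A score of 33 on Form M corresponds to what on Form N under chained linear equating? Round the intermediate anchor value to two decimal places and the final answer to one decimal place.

31.8

Form M → anchor (Cohort 1): v = (3.8/6.4)(33 − 41.4) + 10.4 = 5.41
anchor → Form N (Cohort 2): y = (8.8/4.7)(5.41 − 12.8) + 45.6 = 31.8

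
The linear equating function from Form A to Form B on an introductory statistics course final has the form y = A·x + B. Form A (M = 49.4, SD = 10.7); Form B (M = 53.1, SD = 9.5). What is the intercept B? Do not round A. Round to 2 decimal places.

A = SD_Y / SD_X = 9.5 / 10.7 = 0.887850
B = M_Y − A·M_X = 53.1 − 0.887850 × 49.4 = 9.24

9.24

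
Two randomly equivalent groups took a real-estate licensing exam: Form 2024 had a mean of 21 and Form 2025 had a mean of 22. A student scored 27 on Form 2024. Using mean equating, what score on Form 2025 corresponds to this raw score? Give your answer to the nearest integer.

28

Mean equating: y = x + (M_Y − M_X) = 27 + (22 − 21) = 28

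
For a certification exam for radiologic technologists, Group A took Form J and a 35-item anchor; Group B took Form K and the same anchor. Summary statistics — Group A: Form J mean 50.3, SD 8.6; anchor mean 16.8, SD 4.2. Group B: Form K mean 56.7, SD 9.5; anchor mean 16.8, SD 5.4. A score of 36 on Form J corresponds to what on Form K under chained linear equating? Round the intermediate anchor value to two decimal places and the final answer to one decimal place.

Form J → anchor (Group A): v = (4.2/8.6)(36 − 50.3) + 16.8 = 9.82
anchor → Form K (Group B): y = (9.5/5.4)(9.82 − 16.8) + 56.7 = 44.4

44.4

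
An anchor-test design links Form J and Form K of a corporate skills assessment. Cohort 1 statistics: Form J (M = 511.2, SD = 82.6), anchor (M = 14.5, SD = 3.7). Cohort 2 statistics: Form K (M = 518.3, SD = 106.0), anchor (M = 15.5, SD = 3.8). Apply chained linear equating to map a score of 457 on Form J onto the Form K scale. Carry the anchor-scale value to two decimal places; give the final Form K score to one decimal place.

422.6

Form J → anchor (Cohort 1): v = (3.7/82.6)(457 − 511.2) + 14.5 = 12.07
anchor → Form K (Cohort 2): y = (106.0/3.8)(12.07 − 15.5) + 518.3 = 422.6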